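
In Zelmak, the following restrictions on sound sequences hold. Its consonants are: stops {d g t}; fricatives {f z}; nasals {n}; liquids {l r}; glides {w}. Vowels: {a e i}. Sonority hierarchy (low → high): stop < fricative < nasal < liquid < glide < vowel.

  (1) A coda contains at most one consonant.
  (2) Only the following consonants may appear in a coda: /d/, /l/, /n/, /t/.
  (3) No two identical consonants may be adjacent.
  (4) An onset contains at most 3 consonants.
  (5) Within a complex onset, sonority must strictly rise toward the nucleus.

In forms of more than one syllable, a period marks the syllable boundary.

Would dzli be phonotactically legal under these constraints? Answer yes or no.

yes

dzli — σ1 onset /dzl/ (1→2→4 rises), coda /∅/ ok → phonotactically legal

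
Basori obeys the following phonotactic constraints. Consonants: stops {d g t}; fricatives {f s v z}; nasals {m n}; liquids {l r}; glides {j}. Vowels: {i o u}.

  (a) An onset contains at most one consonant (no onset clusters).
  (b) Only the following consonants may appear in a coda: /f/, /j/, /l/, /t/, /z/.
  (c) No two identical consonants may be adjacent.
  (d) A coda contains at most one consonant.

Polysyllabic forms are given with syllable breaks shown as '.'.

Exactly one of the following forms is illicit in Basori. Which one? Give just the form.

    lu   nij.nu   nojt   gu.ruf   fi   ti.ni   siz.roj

lu — σ1 onset /l/, coda /∅/ ok → licit
nij.nu — σ1 onset /n/, coda /j/ ok; σ2 onset /n/, coda /∅/ ok → licit
nojt — violates constraint (d): syllable 1 coda /jt/ has 2 consonants (> 1) → illicit
gu.ruf — σ1 onset /g/, coda /∅/ ok; σ2 onset /r/, coda /f/ ok → licit
fi — σ1 onset /f/, coda /∅/ ok → licit
ti.ni — σ1 onset /t/, coda /∅/ ok; σ2 onset /n/, coda /∅/ ok → licit
siz.roj — σ1 onset /s/, coda /z/ ok; σ2 onset /r/, coda /j/ ok → licit

nojt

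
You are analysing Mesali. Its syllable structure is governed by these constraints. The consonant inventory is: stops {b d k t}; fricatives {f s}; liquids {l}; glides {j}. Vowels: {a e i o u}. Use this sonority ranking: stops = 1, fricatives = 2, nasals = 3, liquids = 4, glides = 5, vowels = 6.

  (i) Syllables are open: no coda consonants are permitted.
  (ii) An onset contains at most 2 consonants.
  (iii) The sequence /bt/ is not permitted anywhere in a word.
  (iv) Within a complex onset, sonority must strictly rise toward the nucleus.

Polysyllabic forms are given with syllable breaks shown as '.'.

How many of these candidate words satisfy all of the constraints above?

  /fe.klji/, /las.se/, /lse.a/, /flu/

1

/fe.klji/ — violates constraint (ii): syllable 2 onset /klj/ has 3 consonants (> 2) → not permitted
/las.se/ — violates constraint (i): syllable 1 coda /s/ has 1 consonant (> 0) → not permitted
/lse.a/ — violates constraint (iv): syllable 1 onset /ls/: /l/ (liquid, 4) → /s/ (fricative, 2) does not rise → not permitted
/flu/ — σ1 onset /fl/ (2→4 rises), coda /∅/ ok → permitted
Permitted: /flu/ → 1.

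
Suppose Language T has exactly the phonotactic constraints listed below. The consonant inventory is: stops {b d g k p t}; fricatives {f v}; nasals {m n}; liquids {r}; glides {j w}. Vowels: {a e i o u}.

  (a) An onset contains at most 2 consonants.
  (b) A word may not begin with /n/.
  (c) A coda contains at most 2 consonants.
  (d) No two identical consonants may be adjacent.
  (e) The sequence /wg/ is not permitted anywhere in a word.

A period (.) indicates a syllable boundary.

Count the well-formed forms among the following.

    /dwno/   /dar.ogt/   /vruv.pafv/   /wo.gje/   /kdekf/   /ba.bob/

/dwno/ — violates constraint (a): syllable 1 onset /dwn/ has 3 consonants (> 2) → ill-formed
/dar.ogt/ — σ1 onset /d/, coda /r/ ok; σ2 onset /∅/, coda /gt/ (2C) ok → well-formed
/vruv.pafv/ — σ1 onset /vr/ (2C), coda /v/ ok; σ2 onset /p/, coda /fv/ (2C) ok → well-formed
/wo.gje/ — σ1 onset /w/, coda /∅/ ok; σ2 onset /gj/ (2C), coda /∅/ ok → well-formed
/kdekf/ — σ1 onset /kd/ (2C), coda /kf/ (2C) ok → well-formed
/ba.bob/ — σ1 onset /b/, coda /∅/ ok; σ2 onset /b/, coda /b/ ok → well-formed
Well-formed: /dar.ogt/, /vruv.pafv/, /wo.gje/, /kdekf/, /ba.bob/ → 5.

5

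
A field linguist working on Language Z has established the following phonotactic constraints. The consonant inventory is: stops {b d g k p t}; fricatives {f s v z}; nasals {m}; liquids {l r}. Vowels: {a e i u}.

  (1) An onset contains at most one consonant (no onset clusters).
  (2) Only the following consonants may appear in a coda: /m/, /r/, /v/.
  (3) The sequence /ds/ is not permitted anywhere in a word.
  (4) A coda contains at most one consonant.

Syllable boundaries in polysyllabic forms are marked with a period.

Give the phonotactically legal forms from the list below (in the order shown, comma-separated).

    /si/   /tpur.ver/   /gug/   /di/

/si/, /di/

/si/ — σ1 onset /s/, coda /∅/ ok → phonotactically legal
/tpur.ver/ — violates constraint 1: syllable 1 onset /tp/ has 2 consonants (> 1) → phonotactically illegal
/gug/ — violates constraint 2: syllable 1 coda contains /g/, which is not a licensed coda consonant → phonotactically illegal
/di/ — σ1 onset /d/, coda /∅/ ok → phonotactically legal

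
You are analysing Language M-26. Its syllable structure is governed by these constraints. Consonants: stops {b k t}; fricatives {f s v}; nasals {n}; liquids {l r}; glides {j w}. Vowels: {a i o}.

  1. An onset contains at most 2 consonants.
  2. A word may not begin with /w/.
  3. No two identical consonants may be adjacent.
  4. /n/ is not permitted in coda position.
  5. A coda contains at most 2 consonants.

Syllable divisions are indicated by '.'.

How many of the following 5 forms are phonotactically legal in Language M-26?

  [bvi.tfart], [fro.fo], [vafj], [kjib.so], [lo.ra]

[bvi.tfart] — σ1 onset /bv/ (2C), coda /∅/ ok; σ2 onset /tf/ (2C), coda /rt/ (2C) ok → phonotactically legal
[fro.fo] — σ1 onset /fr/ (2C), coda /∅/ ok; σ2 onset /f/, coda /∅/ ok → phonotactically legal
[vafj] — σ1 onset /v/, coda /fj/ (2C) ok → phonotactically legal
[kjib.so] — σ1 onset /kj/ (2C), coda /b/ ok; σ2 onset /s/, coda /∅/ ok → phonotactically legal
[lo.ra] — σ1 onset /l/, coda /∅/ ok; σ2 onset /r/, coda /∅/ ok → phonotactically legal
Phonotactically legal: [bvi.tfart], [fro.fo], [vafj], [kjib.so], [lo.ra] → 5.

5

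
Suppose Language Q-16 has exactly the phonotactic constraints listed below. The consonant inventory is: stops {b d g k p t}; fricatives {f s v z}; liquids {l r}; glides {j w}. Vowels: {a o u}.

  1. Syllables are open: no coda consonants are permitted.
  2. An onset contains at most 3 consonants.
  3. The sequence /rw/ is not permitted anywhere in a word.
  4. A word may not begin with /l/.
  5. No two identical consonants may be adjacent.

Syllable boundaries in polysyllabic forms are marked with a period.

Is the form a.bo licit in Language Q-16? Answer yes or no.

a.bo — σ1 onset /∅/, coda /∅/ ok; σ2 onset /b/, coda /∅/ ok → licit

yes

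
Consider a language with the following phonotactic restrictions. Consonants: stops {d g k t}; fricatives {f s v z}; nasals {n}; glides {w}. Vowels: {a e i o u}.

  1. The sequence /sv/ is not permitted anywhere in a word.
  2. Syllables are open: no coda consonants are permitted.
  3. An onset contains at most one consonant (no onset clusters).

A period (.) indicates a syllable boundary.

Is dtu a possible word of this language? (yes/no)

dtu — violates constraint 3: syllable 1 onset /dt/ has 2 consonants (> 1) → not permitted

no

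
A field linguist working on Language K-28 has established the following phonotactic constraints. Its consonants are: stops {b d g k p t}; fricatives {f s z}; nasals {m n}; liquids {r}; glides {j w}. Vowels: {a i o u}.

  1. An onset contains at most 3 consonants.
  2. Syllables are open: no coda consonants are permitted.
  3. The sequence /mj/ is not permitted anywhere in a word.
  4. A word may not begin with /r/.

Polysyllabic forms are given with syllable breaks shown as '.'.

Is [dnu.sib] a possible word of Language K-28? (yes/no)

[dnu.sib] — violates constraint 2: syllable 2 coda /b/ has 1 consonant (> 0) → phonotactically illegal

no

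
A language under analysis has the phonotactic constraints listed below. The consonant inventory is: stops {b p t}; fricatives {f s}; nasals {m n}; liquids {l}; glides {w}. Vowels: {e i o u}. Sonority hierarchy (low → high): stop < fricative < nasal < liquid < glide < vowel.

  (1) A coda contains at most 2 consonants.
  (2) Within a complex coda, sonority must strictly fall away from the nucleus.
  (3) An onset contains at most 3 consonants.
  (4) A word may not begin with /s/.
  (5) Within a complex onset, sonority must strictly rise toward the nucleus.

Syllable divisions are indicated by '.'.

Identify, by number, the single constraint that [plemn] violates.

2

[plemn]: syllable 1 coda /mn/: /m/ (nasal, 3) → /n/ (nasal, 3) does not fall.
This is a violation of constraint 2: "Within a complex coda, sonority must strictly fall away from the nucleus."
The remaining constraints (1, 3, 4, 5) are satisfied.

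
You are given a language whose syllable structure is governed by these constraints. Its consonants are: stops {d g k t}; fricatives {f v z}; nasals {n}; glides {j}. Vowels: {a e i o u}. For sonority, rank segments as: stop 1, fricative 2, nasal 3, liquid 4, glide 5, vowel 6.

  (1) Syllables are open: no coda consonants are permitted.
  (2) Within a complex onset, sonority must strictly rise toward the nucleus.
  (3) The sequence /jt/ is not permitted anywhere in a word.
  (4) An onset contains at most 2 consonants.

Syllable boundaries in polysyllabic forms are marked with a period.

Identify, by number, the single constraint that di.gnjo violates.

4

di.gnjo: syllable 2 onset /gnj/ has 3 consonants (> 2).
This is a violation of constraint 4: "An onset contains at most 2 consonants."
The remaining constraints (1, 2, 3) are satisfied.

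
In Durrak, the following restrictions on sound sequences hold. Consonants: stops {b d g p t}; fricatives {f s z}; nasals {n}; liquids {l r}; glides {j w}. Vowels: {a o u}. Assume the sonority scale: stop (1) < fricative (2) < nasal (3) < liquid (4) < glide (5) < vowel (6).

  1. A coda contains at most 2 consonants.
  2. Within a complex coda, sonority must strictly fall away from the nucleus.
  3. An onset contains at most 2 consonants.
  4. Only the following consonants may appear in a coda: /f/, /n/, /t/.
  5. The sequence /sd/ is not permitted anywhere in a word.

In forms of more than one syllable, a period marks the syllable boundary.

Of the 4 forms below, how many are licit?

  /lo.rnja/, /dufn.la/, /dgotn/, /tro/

1

/lo.rnja/ — violates constraint 3: syllable 2 onset /rnj/ has 3 consonants (> 2) → illicit
/dufn.la/ — violates constraint 2: syllable 1 coda /fn/: /f/ (fricative, 2) → /n/ (nasal, 3) does not fall → illicit
/dgotn/ — violates constraint 2: syllable 1 coda /tn/: /t/ (stop, 1) → /n/ (nasal, 3) does not fall → illicit
/tro/ — σ1 onset /tr/ (2C), coda /∅/ ok → licit
Licit: /tro/ → 1.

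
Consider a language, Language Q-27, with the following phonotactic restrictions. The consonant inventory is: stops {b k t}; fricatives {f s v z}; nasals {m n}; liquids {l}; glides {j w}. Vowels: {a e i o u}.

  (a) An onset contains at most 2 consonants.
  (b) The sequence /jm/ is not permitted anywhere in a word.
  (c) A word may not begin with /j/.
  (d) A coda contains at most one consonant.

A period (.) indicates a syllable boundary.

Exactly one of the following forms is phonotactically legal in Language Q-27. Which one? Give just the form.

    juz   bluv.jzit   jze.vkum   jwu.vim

bluv.jzit

juz — violates constraint (c): word begins with /j/ → phonotactically illegal
bluv.jzit — σ1 onset /bl/ (2C), coda /v/ ok; σ2 onset /jz/ (2C), coda /t/ ok → phonotactically legal
jze.vkum — violates constraint (c): word begins with /j/ → phonotactically illegal
jwu.vim — violates constraint (c): word begins with /j/ → phonotactically illegal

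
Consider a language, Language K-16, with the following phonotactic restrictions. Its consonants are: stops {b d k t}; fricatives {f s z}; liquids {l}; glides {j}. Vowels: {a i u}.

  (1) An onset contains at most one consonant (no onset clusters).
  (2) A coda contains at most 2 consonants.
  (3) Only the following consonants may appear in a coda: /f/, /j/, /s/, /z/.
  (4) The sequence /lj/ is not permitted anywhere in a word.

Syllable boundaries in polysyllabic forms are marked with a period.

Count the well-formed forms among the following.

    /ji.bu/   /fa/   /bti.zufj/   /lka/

/ji.bu/ — σ1 onset /j/, coda /∅/ ok; σ2 onset /b/, coda /∅/ ok → well-formed
/fa/ — σ1 onset /f/, coda /∅/ ok → well-formed
/bti.zufj/ — violates constraint 1: syllable 1 onset /bt/ has 2 consonants (> 1) → ill-formed
/lka/ — violates constraint 1: syllable 1 onset /lk/ has 2 consonants (> 1) → ill-formed
Well-formed: /ji.bu/, /fa/ → 2.

2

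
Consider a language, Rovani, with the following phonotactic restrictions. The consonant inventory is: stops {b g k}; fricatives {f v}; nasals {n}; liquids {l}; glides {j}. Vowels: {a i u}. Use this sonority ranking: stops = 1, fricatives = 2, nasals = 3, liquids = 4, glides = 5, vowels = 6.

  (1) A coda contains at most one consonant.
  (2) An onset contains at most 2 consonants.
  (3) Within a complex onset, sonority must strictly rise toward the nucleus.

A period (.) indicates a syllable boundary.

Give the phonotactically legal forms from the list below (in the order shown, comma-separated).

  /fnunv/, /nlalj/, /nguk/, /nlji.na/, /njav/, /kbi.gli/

/njav/

/fnunv/ — violates constraint 1: syllable 1 coda /nv/ has 2 consonants (> 1) → phonotactically illegal
/nlalj/ — violates constraint 1: syllable 1 coda /lj/ has 2 consonants (> 1) → phonotactically illegal
/nguk/ — violates constraint 3: syllable 1 onset /ng/: /n/ (nasal, 3) → /g/ (stop, 1) does not rise → phonotactically illegal
/nlji.na/ — violates constraint 2: syllable 1 onset /nlj/ has 3 consonants (> 2) → phonotactically illegal
/njav/ — σ1 onset /nj/ (3→5 rises), coda /v/ ok → phonotactically legal
/kbi.gli/ — violates constraint 3: syllable 1 onset /kb/: /k/ (stop, 1) → /b/ (stop, 1) does not rise → phonotactically illegal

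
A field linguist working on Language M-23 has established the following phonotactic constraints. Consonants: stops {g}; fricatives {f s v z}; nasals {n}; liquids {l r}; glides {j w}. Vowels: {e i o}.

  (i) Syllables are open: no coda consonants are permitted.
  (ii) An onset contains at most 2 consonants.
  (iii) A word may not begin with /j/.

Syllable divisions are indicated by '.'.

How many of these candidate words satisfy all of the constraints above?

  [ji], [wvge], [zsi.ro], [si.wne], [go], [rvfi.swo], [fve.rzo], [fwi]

5

[ji] — violates constraint (iii): word begins with /j/ → not permitted
[wvge] — violates constraint (ii): syllable 1 onset /wvg/ has 3 consonants (> 2) → not permitted
[zsi.ro] — σ1 onset /zs/ (2C), coda /∅/ ok; σ2 onset /r/, coda /∅/ ok → permitted
[si.wne] — σ1 onset /s/, coda /∅/ ok; σ2 onset /wn/ (2C), coda /∅/ ok → permitted
[go] — σ1 onset /g/, coda /∅/ ok → permitted
[rvfi.swo] — violates constraint (ii): syllable 1 onset /rvf/ has 3 consonants (> 2) → not permitted
[fve.rzo] — σ1 onset /fv/ (2C), coda /∅/ ok; σ2 onset /rz/ (2C), coda /∅/ ok → permitted
[fwi] — σ1 onset /fw/ (2C), coda /∅/ ok → permitted
Permitted: [zsi.ro], [si.wne], [go], [fve.rzo], [fwi] → 5.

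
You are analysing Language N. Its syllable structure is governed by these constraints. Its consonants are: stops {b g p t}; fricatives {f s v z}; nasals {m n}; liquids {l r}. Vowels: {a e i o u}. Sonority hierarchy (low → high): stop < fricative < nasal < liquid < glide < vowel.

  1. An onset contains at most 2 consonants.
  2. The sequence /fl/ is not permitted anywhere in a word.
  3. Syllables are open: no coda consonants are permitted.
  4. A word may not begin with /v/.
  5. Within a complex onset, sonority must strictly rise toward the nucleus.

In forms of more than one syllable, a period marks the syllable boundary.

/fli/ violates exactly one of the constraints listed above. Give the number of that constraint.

/fli/: contains banned sequence /fl/.
This is a violation of constraint 2: "The sequence /fl/ is not permitted anywhere in a word."
The remaining constraints (1, 3, 4, 5) are satisfied.

2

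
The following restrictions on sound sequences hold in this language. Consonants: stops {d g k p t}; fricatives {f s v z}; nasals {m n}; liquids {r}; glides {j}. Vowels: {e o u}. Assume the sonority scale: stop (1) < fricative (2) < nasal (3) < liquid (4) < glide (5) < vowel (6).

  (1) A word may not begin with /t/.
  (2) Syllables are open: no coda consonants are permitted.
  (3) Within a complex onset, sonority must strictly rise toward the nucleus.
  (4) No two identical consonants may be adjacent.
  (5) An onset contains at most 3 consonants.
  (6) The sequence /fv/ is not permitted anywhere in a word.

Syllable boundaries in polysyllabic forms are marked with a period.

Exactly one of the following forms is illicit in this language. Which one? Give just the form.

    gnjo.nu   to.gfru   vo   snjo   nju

to.gfru

gnjo.nu — σ1 onset /gnj/ (1→3→5 rises), coda /∅/ ok; σ2 onset /n/, coda /∅/ ok → licit
to.gfru — violates constraint 1: word begins with /t/ → illicit
vo — σ1 onset /v/, coda /∅/ ok → licit
snjo — σ1 onset /snj/ (2→3→5 rises), coda /∅/ ok → licit
nju — σ1 onset /nj/ (3→5 rises), coda /∅/ ok → licit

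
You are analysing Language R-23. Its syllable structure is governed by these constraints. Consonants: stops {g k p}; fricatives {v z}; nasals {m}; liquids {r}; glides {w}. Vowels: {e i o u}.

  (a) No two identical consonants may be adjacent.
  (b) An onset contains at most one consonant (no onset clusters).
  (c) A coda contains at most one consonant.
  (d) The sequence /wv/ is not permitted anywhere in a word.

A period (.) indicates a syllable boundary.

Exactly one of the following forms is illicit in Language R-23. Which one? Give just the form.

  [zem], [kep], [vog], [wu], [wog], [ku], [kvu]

[zem] — σ1 onset /z/, coda /m/ ok → licit
[kep] — σ1 onset /k/, coda /p/ ok → licit
[vog] — σ1 onset /v/, coda /g/ ok → licit
[wu] — σ1 onset /w/, coda /∅/ ok → licit
[wog] — σ1 onset /w/, coda /g/ ok → licit
[ku] — σ1 onset /k/, coda /∅/ ok → licit
[kvu] — violates constraint (b): syllable 1 onset /kv/ has 2 consonants (> 1) → illicit

[kvu]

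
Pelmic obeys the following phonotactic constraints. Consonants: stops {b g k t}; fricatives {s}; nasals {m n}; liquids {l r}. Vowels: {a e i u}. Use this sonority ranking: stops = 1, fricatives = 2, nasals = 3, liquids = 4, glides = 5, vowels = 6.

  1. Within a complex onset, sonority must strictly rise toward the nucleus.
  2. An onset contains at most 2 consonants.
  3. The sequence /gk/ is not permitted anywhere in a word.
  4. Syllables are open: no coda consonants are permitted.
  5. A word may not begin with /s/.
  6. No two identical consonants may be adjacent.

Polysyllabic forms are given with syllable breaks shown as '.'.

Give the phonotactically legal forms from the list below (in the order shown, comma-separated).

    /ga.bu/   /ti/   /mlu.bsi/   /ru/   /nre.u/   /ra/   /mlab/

/ga.bu/ — σ1 onset /g/, coda /∅/ ok; σ2 onset /b/, coda /∅/ ok → phonotactically legal
/ti/ — σ1 onset /t/, coda /∅/ ok → phonotactically legal
/mlu.bsi/ — σ1 onset /ml/ (3→4 rises), coda /∅/ ok; σ2 onset /bs/ (1→2 rises), coda /∅/ ok → phonotactically legal
/ru/ — σ1 onset /r/, coda /∅/ ok → phonotactically legal
/nre.u/ — σ1 onset /nr/ (3→4 rises), coda /∅/ ok; σ2 onset /∅/, coda /∅/ ok → phonotactically legal
/ra/ — σ1 onset /r/, coda /∅/ ok → phonotactically legal
/mlab/ — violates constraint 4: syllable 1 coda /b/ has 1 consonant (> 0) → phonotactically illegal

/ga.bu/, /ti/, /mlu.bsi/, /ru/, /nre.u/, /ra/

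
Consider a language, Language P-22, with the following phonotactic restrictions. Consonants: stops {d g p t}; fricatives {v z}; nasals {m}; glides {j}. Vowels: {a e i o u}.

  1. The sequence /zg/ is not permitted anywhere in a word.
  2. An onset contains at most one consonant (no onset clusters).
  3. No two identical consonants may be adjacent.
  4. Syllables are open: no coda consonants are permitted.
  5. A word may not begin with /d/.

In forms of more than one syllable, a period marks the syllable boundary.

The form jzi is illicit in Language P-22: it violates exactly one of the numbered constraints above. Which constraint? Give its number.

jzi: syllable 1 onset /jz/ has 2 consonants (> 1).
This is a violation of constraint 2: "An onset contains at most one consonant (no onset clusters)."
The remaining constraints (1, 3, 4, 5) are satisfied.

2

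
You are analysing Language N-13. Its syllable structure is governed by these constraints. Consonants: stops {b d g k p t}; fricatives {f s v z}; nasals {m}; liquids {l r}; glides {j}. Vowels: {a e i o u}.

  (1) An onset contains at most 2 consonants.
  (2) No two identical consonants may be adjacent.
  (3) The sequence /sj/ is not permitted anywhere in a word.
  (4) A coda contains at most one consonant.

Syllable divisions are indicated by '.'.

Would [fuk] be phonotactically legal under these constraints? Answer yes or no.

yes

[fuk] — σ1 onset /f/, coda /k/ ok → phonotactically legal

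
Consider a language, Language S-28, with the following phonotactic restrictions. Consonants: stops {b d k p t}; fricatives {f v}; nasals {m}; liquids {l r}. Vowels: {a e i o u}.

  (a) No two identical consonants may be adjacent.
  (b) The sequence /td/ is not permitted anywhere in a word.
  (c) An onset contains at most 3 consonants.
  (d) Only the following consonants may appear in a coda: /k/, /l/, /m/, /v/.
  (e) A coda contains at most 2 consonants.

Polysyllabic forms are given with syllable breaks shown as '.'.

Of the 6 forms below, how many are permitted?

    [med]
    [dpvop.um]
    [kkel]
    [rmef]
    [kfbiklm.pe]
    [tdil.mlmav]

0

[med] — violates constraint (d): syllable 1 coda contains /d/, which is not a licensed coda consonant → not permitted
[dpvop.um] — violates constraint (d): syllable 1 coda contains /p/, which is not a licensed coda consonant → not permitted
[kkel] — violates constraint (a): adjacent identical consonants /kk/ → not permitted
[rmef] — violates constraint (d): syllable 1 coda contains /f/, which is not a licensed coda consonant → not permitted
[kfbiklm.pe] — violates constraint (e): syllable 1 coda /klm/ has 3 consonants (> 2) → not permitted
[tdil.mlmav] — violates constraint (b): contains banned sequence /td/ → not permitted
No form is permitted → 0.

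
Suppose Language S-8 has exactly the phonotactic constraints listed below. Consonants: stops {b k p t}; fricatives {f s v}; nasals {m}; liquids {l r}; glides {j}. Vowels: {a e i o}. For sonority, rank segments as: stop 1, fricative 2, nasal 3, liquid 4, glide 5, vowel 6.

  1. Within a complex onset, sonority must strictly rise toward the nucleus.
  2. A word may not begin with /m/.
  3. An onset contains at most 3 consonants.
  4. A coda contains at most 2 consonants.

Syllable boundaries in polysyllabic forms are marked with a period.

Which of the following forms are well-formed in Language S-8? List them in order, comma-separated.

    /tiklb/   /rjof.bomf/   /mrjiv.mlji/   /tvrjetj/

/tiklb/ — violates constraint 4: syllable 1 coda /klb/ has 3 consonants (> 2) → ill-formed
/rjof.bomf/ — σ1 onset /rj/ (4→5 rises), coda /f/ ok; σ2 onset /b/, coda /mf/ (2C) ok → well-formed
/mrjiv.mlji/ — violates constraint 2: word begins with /m/ → ill-formed
/tvrjetj/ — violates constraint 3: syllable 1 onset /tvrj/ has 4 consonants (> 3) → ill-formed

/rjof.bomf/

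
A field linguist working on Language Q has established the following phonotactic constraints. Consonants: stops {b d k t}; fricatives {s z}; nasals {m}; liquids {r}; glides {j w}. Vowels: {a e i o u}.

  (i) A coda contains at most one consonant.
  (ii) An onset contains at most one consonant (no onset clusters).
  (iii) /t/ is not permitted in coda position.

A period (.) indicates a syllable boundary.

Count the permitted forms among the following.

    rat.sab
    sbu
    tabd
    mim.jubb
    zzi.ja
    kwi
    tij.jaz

rat.sab — violates constraint (iii): syllable 1 coda contains /t/ → not permitted
sbu — violates constraint (ii): syllable 1 onset /sb/ has 2 consonants (> 1) → not permitted
tabd — violates constraint (i): syllable 1 coda /bd/ has 2 consonants (> 1) → not permitted
mim.jubb — violates constraint (i): syllable 2 coda /bb/ has 2 consonants (> 1) → not permitted
zzi.ja — violates constraint (ii): syllable 1 onset /zz/ has 2 consonants (> 1) → not permitted
kwi — violates constraint (ii): syllable 1 onset /kw/ has 2 consonants (> 1) → not permitted
tij.jaz — σ1 onset /t/, coda /j/ ok; σ2 onset /j/, coda /z/ ok → permitted
Permitted: tij.jaz → 1.

1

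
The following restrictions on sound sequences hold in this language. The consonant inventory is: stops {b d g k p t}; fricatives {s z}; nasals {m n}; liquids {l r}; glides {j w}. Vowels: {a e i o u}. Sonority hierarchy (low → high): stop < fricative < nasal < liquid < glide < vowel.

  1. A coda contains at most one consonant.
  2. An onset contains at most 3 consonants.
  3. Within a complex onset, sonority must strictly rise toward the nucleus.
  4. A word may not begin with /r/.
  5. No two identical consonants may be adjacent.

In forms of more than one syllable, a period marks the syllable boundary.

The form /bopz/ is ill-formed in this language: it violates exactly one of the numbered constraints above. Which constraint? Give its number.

/bopz/: syllable 1 coda /pz/ has 2 consonants (> 1).
This is a violation of constraint 1: "A coda contains at most one consonant."
The remaining constraints (2, 3, 4, 5) are satisfied.

1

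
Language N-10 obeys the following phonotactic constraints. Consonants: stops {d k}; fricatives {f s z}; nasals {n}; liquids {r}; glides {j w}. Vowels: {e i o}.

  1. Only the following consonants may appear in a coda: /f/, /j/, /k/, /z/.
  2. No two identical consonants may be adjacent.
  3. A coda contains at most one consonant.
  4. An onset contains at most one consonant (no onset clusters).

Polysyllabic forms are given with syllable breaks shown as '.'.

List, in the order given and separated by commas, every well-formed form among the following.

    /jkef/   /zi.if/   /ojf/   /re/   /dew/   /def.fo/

/jkef/ — violates constraint 4: syllable 1 onset /jk/ has 2 consonants (> 1) → ill-formed
/zi.if/ — σ1 onset /z/, coda /∅/ ok; σ2 onset /∅/, coda /f/ ok → well-formed
/ojf/ — violates constraint 3: syllable 1 coda /jf/ has 2 consonants (> 1) → ill-formed
/re/ — σ1 onset /r/, coda /∅/ ok → well-formed
/dew/ — violates constraint 1: syllable 1 coda contains /w/, which is not a licensed coda consonant → ill-formed
/def.fo/ — violates constraint 2: adjacent identical consonants /ff/ → ill-formed

/zi.if/, /re/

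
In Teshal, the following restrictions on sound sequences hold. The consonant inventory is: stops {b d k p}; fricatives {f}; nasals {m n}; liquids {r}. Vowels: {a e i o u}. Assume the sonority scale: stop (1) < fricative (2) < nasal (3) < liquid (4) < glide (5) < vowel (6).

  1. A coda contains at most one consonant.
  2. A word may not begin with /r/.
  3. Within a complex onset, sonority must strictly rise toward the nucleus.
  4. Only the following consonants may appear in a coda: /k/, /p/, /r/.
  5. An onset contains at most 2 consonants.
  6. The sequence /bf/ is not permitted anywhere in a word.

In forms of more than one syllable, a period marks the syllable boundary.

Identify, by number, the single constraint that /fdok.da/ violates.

/fdok.da/: syllable 1 onset /fd/: /f/ (fricative, 2) → /d/ (stop, 1) does not rise.
This is a violation of constraint 3: "Within a complex onset, sonority must strictly rise toward the nucleus."
The remaining constraints (1, 2, 4, 5, 6) are satisfied.

3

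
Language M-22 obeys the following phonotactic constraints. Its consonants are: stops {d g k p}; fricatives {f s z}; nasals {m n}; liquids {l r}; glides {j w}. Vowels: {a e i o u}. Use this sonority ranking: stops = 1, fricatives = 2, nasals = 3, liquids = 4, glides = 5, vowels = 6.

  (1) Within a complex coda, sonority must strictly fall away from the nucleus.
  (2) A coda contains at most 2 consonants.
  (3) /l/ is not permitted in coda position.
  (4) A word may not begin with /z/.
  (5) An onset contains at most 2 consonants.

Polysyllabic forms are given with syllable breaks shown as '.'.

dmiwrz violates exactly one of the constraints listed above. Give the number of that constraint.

dmiwrz: syllable 1 coda /wrz/ has 3 consonants (> 2).
This is a violation of constraint 2: "A coda contains at most 2 consonants."
The remaining constraints (1, 3, 4, 5) are satisfied.

2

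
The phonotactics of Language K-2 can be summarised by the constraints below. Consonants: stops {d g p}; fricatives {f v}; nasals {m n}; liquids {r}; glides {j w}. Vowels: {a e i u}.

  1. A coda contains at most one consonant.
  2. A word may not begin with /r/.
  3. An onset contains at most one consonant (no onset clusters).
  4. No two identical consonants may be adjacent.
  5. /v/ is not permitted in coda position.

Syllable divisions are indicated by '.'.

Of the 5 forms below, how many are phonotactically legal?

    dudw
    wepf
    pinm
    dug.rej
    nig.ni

2

dudw — violates constraint 1: syllable 1 coda /dw/ has 2 consonants (> 1) → phonotactically illegal
wepf — violates constraint 1: syllable 1 coda /pf/ has 2 consonants (> 1) → phonotactically illegal
pinm — violates constraint 1: syllable 1 coda /nm/ has 2 consonants (> 1) → phonotactically illegal
dug.rej — σ1 onset /d/, coda /g/ ok; σ2 onset /r/, coda /j/ ok → phonotactically legal
nig.ni — σ1 onset /n/, coda /g/ ok; σ2 onset /n/, coda /∅/ ok → phonotactically legal
Phonotactically legal: dug.rej, nig.ni → 2.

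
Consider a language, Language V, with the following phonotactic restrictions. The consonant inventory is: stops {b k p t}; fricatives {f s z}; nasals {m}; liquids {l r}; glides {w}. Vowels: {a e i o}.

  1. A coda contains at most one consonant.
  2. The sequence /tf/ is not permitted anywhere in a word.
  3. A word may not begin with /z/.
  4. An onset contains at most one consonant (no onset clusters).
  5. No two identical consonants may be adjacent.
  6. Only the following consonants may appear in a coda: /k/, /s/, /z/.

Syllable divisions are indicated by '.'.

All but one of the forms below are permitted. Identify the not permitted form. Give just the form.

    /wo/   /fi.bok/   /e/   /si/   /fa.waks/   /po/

/fa.waks/

/wo/ — σ1 onset /w/, coda /∅/ ok → permitted
/fi.bok/ — σ1 onset /f/, coda /∅/ ok; σ2 onset /b/, coda /k/ ok → permitted
/e/ — σ1 onset /∅/, coda /∅/ ok → permitted
/si/ — σ1 onset /s/, coda /∅/ ok → permitted
/fa.waks/ — violates constraint 1: syllable 2 coda /ks/ has 2 consonants (> 1) → not permitted
/po/ — σ1 onset /p/, coda /∅/ ok → permitted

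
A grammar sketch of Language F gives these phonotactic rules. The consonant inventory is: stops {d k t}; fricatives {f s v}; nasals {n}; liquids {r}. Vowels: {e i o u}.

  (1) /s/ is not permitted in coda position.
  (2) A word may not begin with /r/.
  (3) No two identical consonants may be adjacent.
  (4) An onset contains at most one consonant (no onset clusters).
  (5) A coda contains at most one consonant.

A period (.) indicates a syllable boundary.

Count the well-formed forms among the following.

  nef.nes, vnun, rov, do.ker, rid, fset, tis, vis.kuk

nef.nes — violates constraint 1: syllable 2 coda contains /s/ → ill-formed
vnun — violates constraint 4: syllable 1 onset /vn/ has 2 consonants (> 1) → ill-formed
rov — violates constraint 2: word begins with /r/ → ill-formed
do.ker — σ1 onset /d/, coda /∅/ ok; σ2 onset /k/, coda /r/ ok → well-formed
rid — violates constraint 2: word begins with /r/ → ill-formed
fset — violates constraint 4: syllable 1 onset /fs/ has 2 consonants (> 1) → ill-formed
tis — violates constraint 1: syllable 1 coda contains /s/ → ill-formed
vis.kuk — violates constraint 1: syllable 1 coda contains /s/ → ill-formed
Well-formed: do.ker → 1.

1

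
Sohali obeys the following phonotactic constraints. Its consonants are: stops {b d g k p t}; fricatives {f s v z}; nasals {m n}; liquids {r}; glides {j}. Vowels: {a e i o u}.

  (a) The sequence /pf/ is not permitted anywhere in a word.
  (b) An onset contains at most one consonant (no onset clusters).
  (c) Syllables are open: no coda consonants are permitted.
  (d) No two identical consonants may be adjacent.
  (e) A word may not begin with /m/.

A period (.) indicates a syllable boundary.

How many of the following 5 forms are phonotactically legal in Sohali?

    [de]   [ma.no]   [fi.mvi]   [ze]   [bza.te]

[de] — σ1 onset /d/, coda /∅/ ok → phonotactically legal
[ma.no] — violates constraint (e): word begins with /m/ → phonotactically illegal
[fi.mvi] — violates constraint (b): syllable 2 onset /mv/ has 2 consonants (> 1) → phonotactically illegal
[ze] — σ1 onset /z/, coda /∅/ ok → phonotactically legal
[bza.te] — violates constraint (b): syllable 1 onset /bz/ has 2 consonants (> 1) → phonotactically illegal
Phonotactically legal: [de], [ze] → 2.

2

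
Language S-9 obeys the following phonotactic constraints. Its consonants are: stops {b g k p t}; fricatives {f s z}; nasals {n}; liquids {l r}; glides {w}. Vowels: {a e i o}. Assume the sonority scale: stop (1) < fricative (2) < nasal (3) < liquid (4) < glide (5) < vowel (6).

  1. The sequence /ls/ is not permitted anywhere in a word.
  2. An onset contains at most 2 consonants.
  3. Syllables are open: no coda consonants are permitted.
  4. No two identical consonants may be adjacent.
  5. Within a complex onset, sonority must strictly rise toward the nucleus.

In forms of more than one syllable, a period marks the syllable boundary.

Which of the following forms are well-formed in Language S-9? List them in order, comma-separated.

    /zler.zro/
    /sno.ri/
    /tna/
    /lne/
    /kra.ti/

/sno.ri/, /tna/, /kra.ti/

/zler.zro/ — violates constraint 3: syllable 1 coda /r/ has 1 consonant (> 0) → ill-formed
/sno.ri/ — σ1 onset /sn/ (2→3 rises), coda /∅/ ok; σ2 onset /r/, coda /∅/ ok → well-formed
/tna/ — σ1 onset /tn/ (1→3 rises), coda /∅/ ok → well-formed
/lne/ — violates constraint 5: syllable 1 onset /ln/: /l/ (liquid, 4) → /n/ (nasal, 3) does not rise → ill-formed
/kra.ti/ — σ1 onset /kr/ (1→4 rises), coda /∅/ ok; σ2 onset /t/, coda /∅/ ok → well-formed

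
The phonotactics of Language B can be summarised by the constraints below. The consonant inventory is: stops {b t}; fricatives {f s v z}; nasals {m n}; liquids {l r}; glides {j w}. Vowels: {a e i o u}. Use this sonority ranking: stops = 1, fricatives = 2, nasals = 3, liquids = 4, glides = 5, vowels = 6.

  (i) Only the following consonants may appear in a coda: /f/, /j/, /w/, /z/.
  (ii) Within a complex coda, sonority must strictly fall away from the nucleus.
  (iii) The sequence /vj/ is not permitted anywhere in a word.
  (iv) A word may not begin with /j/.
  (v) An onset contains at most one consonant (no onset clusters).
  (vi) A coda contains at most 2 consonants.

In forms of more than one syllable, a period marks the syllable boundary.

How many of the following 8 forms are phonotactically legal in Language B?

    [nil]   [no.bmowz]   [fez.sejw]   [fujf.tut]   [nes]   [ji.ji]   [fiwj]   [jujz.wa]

0

[nil] — violates constraint (i): syllable 1 coda contains /l/, which is not a licensed coda consonant → phonotactically illegal
[no.bmowz] — violates constraint (v): syllable 2 onset /bm/ has 2 consonants (> 1) → phonotactically illegal
[fez.sejw] — violates constraint (ii): syllable 2 coda /jw/: /j/ (glide, 5) → /w/ (glide, 5) does not fall → phonotactically illegal
[fujf.tut] — violates constraint (i): syllable 2 coda contains /t/, which is not a licensed coda consonant → phonotactically illegal
[nes] — violates constraint (i): syllable 1 coda contains /s/, which is not a licensed coda consonant → phonotactically illegal
[ji.ji] — violates constraint (iv): word begins with /j/ → phonotactically illegal
[fiwj] — violates constraint (ii): syllable 1 coda /wj/: /w/ (glide, 5) → /j/ (glide, 5) does not fall → phonotactically illegal
[jujz.wa] — violates constraint (iv): word begins with /j/ → phonotactically illegal
No form is phonotactically legal → 0.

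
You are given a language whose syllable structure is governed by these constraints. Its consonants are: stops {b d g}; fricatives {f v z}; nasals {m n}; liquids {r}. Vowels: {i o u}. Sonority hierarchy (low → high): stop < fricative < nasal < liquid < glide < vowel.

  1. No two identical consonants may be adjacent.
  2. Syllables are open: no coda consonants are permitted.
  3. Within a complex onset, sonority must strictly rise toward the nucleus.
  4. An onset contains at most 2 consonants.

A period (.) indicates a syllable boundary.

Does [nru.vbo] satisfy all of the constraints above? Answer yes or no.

no

[nru.vbo] — violates constraint 3: syllable 2 onset /vb/: /v/ (fricative, 2) → /b/ (stop, 1) does not rise → phonotactically illegal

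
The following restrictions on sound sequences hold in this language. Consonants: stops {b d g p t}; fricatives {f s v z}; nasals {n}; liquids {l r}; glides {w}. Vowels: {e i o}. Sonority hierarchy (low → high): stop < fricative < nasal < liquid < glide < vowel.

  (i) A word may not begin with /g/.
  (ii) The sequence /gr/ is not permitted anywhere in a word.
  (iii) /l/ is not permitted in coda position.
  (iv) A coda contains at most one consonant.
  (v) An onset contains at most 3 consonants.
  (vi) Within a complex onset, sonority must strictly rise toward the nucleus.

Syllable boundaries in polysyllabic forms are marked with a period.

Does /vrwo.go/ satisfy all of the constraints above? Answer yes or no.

yes

/vrwo.go/ — σ1 onset /vrw/ (2→4→5 rises), coda /∅/ ok; σ2 onset /g/, coda /∅/ ok → permitted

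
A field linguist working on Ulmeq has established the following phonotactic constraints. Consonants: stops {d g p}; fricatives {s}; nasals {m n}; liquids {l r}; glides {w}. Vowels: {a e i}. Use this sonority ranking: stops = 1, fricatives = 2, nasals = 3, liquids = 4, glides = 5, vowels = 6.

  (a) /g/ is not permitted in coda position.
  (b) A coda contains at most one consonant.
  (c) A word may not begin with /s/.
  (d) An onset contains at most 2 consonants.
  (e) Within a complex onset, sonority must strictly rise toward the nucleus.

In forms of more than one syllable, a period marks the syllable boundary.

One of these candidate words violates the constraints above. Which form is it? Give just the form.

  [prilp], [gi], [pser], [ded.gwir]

[prilp] — violates constraint (b): syllable 1 coda /lp/ has 2 consonants (> 1) → ill-formed
[gi] — σ1 onset /g/, coda /∅/ ok → well-formed
[pser] — σ1 onset /ps/ (1→2 rises), coda /r/ ok → well-formed
[ded.gwir] — σ1 onset /d/, coda /d/ ok; σ2 onset /gw/ (1→5 rises), coda /r/ ok → well-formed

[prilp]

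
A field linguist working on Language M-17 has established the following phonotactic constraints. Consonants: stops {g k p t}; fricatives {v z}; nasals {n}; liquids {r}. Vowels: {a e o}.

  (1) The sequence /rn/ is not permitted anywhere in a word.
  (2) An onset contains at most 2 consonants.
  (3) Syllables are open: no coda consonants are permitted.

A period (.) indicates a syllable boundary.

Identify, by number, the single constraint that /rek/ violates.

/rek/: syllable 1 coda /k/ has 1 consonant (> 0).
This is a violation of constraint 3: "Syllables are open: no coda consonants are permitted."
The remaining constraints (1, 2) are satisfied.

3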